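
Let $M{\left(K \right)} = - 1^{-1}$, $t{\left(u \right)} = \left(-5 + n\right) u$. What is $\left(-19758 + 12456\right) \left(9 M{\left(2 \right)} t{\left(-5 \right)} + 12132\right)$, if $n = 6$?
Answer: $-88916454$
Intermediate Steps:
$t{\left(u \right)} = u$ ($t{\left(u \right)} = \left(-5 + 6\right) u = 1 u = u$)
$M{\left(K \right)} = -1$ ($M{\left(K \right)} = \left(-1\right) 1 = -1$)
$\left(-19758 + 12456\right) \left(9 M{\left(2 \right)} t{\left(-5 \right)} + 12132\right) = \left(-19758 + 12456\right) \left(9 \left(-1\right) \left(-5\right) + 12132\right) = - 7302 \left(\left(-9\right) \left(-5\right) + 12132\right) = - 7302 \left(45 + 12132\right) = \left(-7302\right) 12177 = -88916454$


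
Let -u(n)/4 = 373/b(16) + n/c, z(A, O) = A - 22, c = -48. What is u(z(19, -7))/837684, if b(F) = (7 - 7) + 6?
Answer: -2987/10052208 ≈ -0.00029715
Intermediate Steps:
b(F) = 6 (b(F) = 0 + 6 = 6)
z(A, O) = -22 + A
u(n) = -746/3 + n/12 (u(n) = -4*(373/6 + n/(-48)) = -4*(373*(1/6) + n*(-1/48)) = -4*(373/6 - n/48) = -746/3 + n/12)
u(z(19, -7))/837684 = (-746/3 + (-22 + 19)/12)/837684 = (-746/3 + (1/12)*(-3))*(1/837684) = (-746/3 - 1/4)*(1/837684) = -2987/12*1/837684 = -2987/10052208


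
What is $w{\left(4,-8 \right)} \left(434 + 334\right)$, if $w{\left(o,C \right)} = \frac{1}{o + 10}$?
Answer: $\frac{384}{7} \approx 54.857$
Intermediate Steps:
$w{\left(o,C \right)} = \frac{1}{10 + o}$
$w{\left(4,-8 \right)} \left(434 + 334\right) = \frac{434 + 334}{10 + 4} = \frac{1}{14} \cdot 768 = \frac{384}{7}$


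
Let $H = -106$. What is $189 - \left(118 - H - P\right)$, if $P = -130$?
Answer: $-165$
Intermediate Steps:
$189 - \left(118 - H - P\right) = 189 - 354 = -165$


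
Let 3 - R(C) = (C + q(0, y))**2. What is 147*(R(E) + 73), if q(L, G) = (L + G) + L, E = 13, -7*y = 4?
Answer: -11535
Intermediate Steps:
y = -4/7 (y = -1/7*4 = -4/7 ≈ -0.57143)
q(L, G) = G + 2*L (q(L, G) = (G + L) + L = G + 2*L)
R(C) = 3 - (-4/7 + C)**2 (R(C) = 3 - (C + (-4/7 + 2*0))**2 = 3 - (C + (-4/7 + 0))**2 = 3 - (C - 4/7)**2 = 3 - (-4/7 + C)**2)
147*(R(E) + 73) = 147*((3 - (-4 + 7*13)**2/49) + 73) = 147*((3 - (-4 + 91)**2/49) + 73) = 147*((3 - 1/49*87**2) + 73) = 147*((3 - 1/49*7569) + 73) = 147*((3 - 7569/49) + 73) = 147*(-7422/49 + 73) = 147*(-3845/49) = -11535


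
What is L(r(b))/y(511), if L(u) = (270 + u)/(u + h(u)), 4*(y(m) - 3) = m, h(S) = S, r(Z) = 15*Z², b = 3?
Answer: 6/523 ≈ 0.011472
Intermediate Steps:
y(m) = 3 + m/4
L(u) = (270 + u)/(2*u) (L(u) = (270 + u)/(u + u) = (270 + u)/((2*u)) = (270 + u)*(1/(2*u)) = (270 + u)/(2*u))
L(r(b))/y(511) = ((270 + 15*3²)/(2*((15*3²))))/(3 + (¼)*511) = ((270 + 15*9)/(2*((15*9))))/(3 + 511/4) = ((½)*(270 + 135)/135)/(523/4) = ((½)*(1/135)*405)*(4/523) = (3/2)*(4/523) = 6/523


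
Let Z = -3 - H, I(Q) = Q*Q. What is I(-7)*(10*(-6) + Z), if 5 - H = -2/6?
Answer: -10045/3 ≈ -3348.3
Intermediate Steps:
I(Q) = Q²
H = 16/3 (H = 5 - (-2)/6 = 5 - 1*(-⅓) = 5 + ⅓ = 16/3 ≈ 5.3333)
Z = -25/3 (Z = -3 - 1*16/3 = -3 - 16/3 = -25/3 ≈ -8.3333)
I(-7)*(10*(-6) + Z) = (-7)²*(10*(-6) - 25/3) = 49*(-60 - 25/3) = 49*(-205/3) = -10045/3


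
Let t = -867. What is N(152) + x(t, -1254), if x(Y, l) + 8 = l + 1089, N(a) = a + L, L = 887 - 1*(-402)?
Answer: 1268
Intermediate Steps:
L = 1289 (L = 887 + 402 = 1289)
N(a) = 1289 + a (N(a) = a + 1289 = 1289 + a)
x(Y, l) = 1081 + l (x(Y, l) = -8 + (l + 1089) = -8 + (1089 + l) = 1081 + l)
N(152) + x(t, -1254) = (1289 + 152) + (1081 - 1254) = 1441 - 173 = 1268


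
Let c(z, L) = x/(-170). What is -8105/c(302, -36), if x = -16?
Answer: -688925/8 ≈ -86116.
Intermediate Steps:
c(z, L) = 8/85 (c(z, L) = -16/(-170) = -16*(-1/170) = 8/85)
-8105/c(302, -36) = -8105/8/85 = -8105*85/8 = -688925/8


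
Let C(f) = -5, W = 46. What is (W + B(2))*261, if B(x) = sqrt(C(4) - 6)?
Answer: 12006 + 261*I*sqrt(11) ≈ 12006.0 + 865.64*I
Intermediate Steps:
B(x) = I*sqrt(11) (B(x) = sqrt(-5 - 6) = sqrt(-11) = I*sqrt(11))
(W + B(2))*261 = (46 + I*sqrt(11))*261 = 12006 + 261*I*sqrt(11)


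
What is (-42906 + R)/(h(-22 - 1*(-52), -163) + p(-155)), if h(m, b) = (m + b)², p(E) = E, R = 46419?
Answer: 3513/17534 ≈ 0.20035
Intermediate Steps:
h(m, b) = (b + m)²
(-42906 + R)/(h(-22 - 1*(-52), -163) + p(-155)) = (-42906 + 46419)/((-163 + (-22 - 1*(-52)))² - 155) = 3513/((-163 + (-22 + 52))² - 155) = 3513/((-163 + 30)² - 155) = 3513/((-133)² - 155) = 3513/(17689 - 155) = 3513/17534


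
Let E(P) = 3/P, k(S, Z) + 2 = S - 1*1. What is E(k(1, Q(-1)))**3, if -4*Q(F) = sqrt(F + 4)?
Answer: -27/8 ≈ -3.3750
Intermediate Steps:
Q(F) = -sqrt(4 + F)/4 (Q(F) = -sqrt(F + 4)/4 = -sqrt(4 + F)/4)
k(S, Z) = -3 + S (k(S, Z) = -2 + (S - 1*1) = -2 + (S - 1) = -2 + (-1 + S) = -3 + S)
E(k(1, Q(-1)))**3 = (3/(-3 + 1))**3 = (3/(-2))**3 = (3*(-1/2))**3 = (-3/2)**3 = -27/8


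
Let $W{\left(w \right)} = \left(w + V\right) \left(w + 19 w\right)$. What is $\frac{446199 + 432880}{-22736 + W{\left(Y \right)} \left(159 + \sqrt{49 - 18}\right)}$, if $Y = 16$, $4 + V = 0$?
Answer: $\frac{32296483381}{21567496336} - \frac{13186185 \sqrt{31}}{1347968521} \approx 1.443$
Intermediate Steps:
$V = -4$ ($V = -4 + 0 = -4$)
$W{\left(w \right)} = 20 w \left(-4 + w\right)$ ($W{\left(w \right)} = \left(w - 4\right) \left(w + 19 w\right) = \left(-4 + w\right) 20 w = 20 w \left(-4 + w\right)$)
$\frac{446199 + 432880}{-22736 + W{\left(Y \right)} \left(159 + \sqrt{49 - 18}\right)} = \frac{446199 + 432880}{-22736 + 20 \cdot 16 \left(-4 + 16\right) \left(159 + \sqrt{49 - 18}\right)} = \frac{879079}{-22736 + 20 \cdot 16 \cdot 12 \left(159 + \sqrt{31}\right)} = \frac{879079}{-22736 + 3840 \left(159 + \sqrt{31}\right)} = \frac{879079}{-22736 + \left(610560 + 3840 \sqrt{31}\right)} = \frac{879079}{587824 + 3840 \sqrt{31}}$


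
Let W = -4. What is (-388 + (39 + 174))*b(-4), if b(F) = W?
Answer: 700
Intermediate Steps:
b(F) = -4
(-388 + (39 + 174))*b(-4) = (-388 + (39 + 174))*(-4) = (-388 + 213)*(-4) = -175*(-4) = 700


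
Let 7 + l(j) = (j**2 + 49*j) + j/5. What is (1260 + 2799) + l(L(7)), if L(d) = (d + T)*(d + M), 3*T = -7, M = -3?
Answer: 239348/45 ≈ 5318.8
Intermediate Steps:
T = -7/3 (T = (1/3)*(-7) = -7/3 ≈ -2.3333)
L(d) = (-3 + d)*(-7/3 + d) (L(d) = (d - 7/3)*(d - 3) = (-7/3 + d)*(-3 + d) = (-3 + d)*(-7/3 + d))
l(j) = -7 + j**2 + 246*j/5 (l(j) = -7 + ((j**2 + 49*j) + j/5) = -7 + (j**2 + 246*j/5) = -7 + j**2 + 246*j/5)
(1260 + 2799) + l(L(7)) = (1260 + 2799) + (-7 + (7 + 7**2 - 16/3*7)**2 + 246*(7 + 7**2 - 16/3*7)/5) = 4059 + (-7 + (7 + 49 - 112/3)**2 + 246*(7 + 49 - 112/3)/5) = 4059 + (-7 + (56/3)**2 + (246/5)*(56/3)) = 4059 + (-7 + 3136/9 + 4592/5) = 4059 + 56693/45 = 239348/45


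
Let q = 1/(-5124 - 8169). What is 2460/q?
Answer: -32700780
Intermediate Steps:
q = -1/13293 (q = 1/(-13293) = -1/13293 ≈ -7.5228e-5)
2460/q = 2460/(-1/13293) = 2460*(-13293) = -32700780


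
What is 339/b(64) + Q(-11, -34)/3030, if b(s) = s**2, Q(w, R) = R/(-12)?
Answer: 1558163/18616320 ≈ 0.083699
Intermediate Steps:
Q(w, R) = -R/12 (Q(w, R) = R*(-1/12) = -R/12)
339/b(64) + Q(-11, -34)/3030 = 339/(64**2) - 1/12*(-34)/3030 = 339/4096 + (17/6)*(1/3030) = 339*(1/4096) + 17/18180 = 339/4096 + 17/18180 = 1558163/18616320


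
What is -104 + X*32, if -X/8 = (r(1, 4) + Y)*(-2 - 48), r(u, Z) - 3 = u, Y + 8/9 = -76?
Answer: -8397736/9 ≈ -9.3308e+5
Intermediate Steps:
Y = -692/9 (Y = -8/9 - 76 = -692/9 ≈ -76.889)
r(u, Z) = 3 + u
X = -262400/9 (X = -8*((3 + 1) - 692/9)*(-2 - 48) = -8*(4 - 692/9)*(-50) = -(-5248)*(-50)/9 = -8*32800/9 = -262400/9 ≈ -29156.)
-104 + X*32 = -104 - 262400/9*32 = -104 - 8396800/9 = -8397736/9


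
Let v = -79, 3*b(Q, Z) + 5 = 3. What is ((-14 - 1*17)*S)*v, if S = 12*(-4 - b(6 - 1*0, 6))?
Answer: -97960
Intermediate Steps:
b(Q, Z) = -⅔ (b(Q, Z) = -5/3 + (⅓)*3 = -5/3 + 1 = -⅔)
S = -40 (S = 12*(-4 - 1*(-⅔)) = 12*(-4 + ⅔) = 12*(-10/3) = -40)
((-14 - 1*17)*S)*v = ((-14 - 1*17)*(-40))*(-79) = ((-14 - 17)*(-40))*(-79) = -31*(-40)*(-79) = 1240*(-79) = -97960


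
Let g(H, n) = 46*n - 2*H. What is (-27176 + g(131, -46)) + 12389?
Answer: -17165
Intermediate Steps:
g(H, n) = -2*H + 46*n
(-27176 + g(131, -46)) + 12389 = (-27176 + (-2*131 + 46*(-46))) + 12389 = (-27176 + (-262 - 2116)) + 12389 = (-27176 - 2378) + 12389 = -29554 + 12389 = -17165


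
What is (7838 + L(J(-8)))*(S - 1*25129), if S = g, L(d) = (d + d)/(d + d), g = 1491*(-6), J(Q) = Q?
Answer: -267113925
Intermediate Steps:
g = -8946
L(d) = 1 (L(d) = (2*d)/((2*d)) = (2*d)*(1/(2*d)) = 1)
S = -8946
(7838 + L(J(-8)))*(S - 1*25129) = (7838 + 1)*(-8946 - 1*25129) = 7839*(-8946 - 25129) = 7839*(-34075) = -267113925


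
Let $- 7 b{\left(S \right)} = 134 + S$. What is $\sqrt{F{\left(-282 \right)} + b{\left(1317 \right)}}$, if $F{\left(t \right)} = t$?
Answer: $\frac{5 i \sqrt{959}}{7} \approx 22.12 i$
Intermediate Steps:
$b{\left(S \right)} = - \frac{134}{7} - \frac{S}{7}$ ($b{\left(S \right)} = - \frac{134 + S}{7} = - \frac{134}{7} - \frac{S}{7}$)
$\sqrt{F{\left(-282 \right)} + b{\left(1317 \right)}} = \sqrt{-282 - \frac{1451}{7}} = \sqrt{- \frac{3425}{7}} = \frac{5 i \sqrt{959}}{7}$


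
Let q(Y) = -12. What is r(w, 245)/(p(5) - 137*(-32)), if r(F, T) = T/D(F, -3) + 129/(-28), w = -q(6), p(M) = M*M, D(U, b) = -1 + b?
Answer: -461/30863 ≈ -0.014937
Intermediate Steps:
p(M) = M²
w = 12 (w = -1*(-12) = 12)
r(F, T) = -129/28 - T/4 (r(F, T) = T/(-1 - 3) + 129/(-28) = T/(-4) + 129*(-1/28) = T*(-¼) - 129/28 = -T/4 - 129/28 = -129/28 - T/4)
r(w, 245)/(p(5) - 137*(-32)) = (-129/28 - ¼*245)/(5² - 137*(-32)) = (-129/28 - 245/4)/(25 + 4384) = -461/7/4409 = -461/7*1/4409 = -461/30863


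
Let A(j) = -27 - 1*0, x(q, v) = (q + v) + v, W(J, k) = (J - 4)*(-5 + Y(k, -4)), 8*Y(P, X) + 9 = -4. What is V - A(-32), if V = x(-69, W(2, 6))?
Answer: -31/2 ≈ -15.500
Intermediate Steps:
Y(P, X) = -13/8 (Y(P, X) = -9/8 + (⅛)*(-4) = -9/8 - ½ = -13/8)
W(J, k) = 53/2 - 53*J/8 (W(J, k) = (J - 4)*(-5 - 13/8) = (-4 + J)*(-53/8) = 53/2 - 53*J/8)
x(q, v) = q + 2*v
A(j) = -27 (A(j) = -27 + 0 = -27)
V = -85/2 (V = -69 + 2*(53/2 - 53/8*2) = -69 + 2*(53/2 - 53/4) = -69 + 2*(53/4) = -69 + 53/2 = -85/2 ≈ -42.500)
V - A(-32) = -85/2 - 1*(-27) = -85/2 + 27 = -31/2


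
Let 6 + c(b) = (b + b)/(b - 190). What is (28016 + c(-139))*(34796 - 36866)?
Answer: -19076225760/329 ≈ -5.7982e+7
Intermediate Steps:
c(b) = -6 + 2*b/(-190 + b) (c(b) = -6 + (b + b)/(b - 190) = -6 + (2*b)/(-190 + b) = -6 + 2*b/(-190 + b))
(28016 + c(-139))*(34796 - 36866) = (28016 + 4*(285 - 1*(-139))/(-190 - 139))*(34796 - 36866) = (28016 + 4*(285 + 139)/(-329))*(-2070) = (28016 + 4*(-1/329)*424)*(-2070) = (28016 - 1696/329)*(-2070) = (9215568/329)*(-2070) = -19076225760/329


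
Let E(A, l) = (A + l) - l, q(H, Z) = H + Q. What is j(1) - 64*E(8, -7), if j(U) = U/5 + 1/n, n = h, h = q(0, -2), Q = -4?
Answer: -10241/20 ≈ -512.05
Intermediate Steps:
q(H, Z) = -4 + H (q(H, Z) = H - 4 = -4 + H)
h = -4 (h = -4 + 0 = -4)
n = -4
E(A, l) = A
j(U) = -¼ + U/5 (j(U) = U/5 + 1/(-4) = U*(⅕) + 1*(-¼) = U/5 - ¼ = -¼ + U/5)
j(1) - 64*E(8, -7) = (-¼ + (⅕)*1) - 64*8 = (-¼ + ⅕) - 512 = -1/20 - 512 = -10241/20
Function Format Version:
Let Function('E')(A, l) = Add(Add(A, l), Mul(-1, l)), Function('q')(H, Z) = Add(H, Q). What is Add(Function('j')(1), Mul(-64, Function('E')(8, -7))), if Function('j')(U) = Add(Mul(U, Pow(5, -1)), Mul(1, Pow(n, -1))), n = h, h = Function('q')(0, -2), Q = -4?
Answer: Rational(-10241, 20) ≈ -512.05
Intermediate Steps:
Function('q')(H, Z) = Add(-4, H) (Function('q')(H, Z) = Add(H, -4) = Add(-4, H))
h = -4 (h = Add(-4, 0) = -4)
n = -4
Function('E')(A, l) = A
Function('j')(U) = Add(Rational(-1, 4), Mul(Rational(1, 5), U)) (Function('j')(U) = Add(Mul(U, Pow(5, -1)), Mul(1, Pow(-4, -1))) = Add(Mul(U, Rational(1, 5)), Mul(1, Rational(-1, 4))) = Add(Mul(Rational(1, 5), U), Rational(-1, 4)) = Add(Rational(-1, 4), Mul(Rational(1, 5), U)))
Add(Function('j')(1), Mul(-64, Function('E')(8, -7))) = Add(Add(Rational(-1, 4), Mul(Rational(1, 5), 1)), Mul(-64, 8)) = Add(Add(Rational(-1, 4), Rational(1, 5)), -512) = Add(Rational(-1, 20), -512) = Rational(-10241, 20)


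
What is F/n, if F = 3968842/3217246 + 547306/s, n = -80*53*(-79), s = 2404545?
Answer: 5652038613083/1295627420908563600 ≈ 4.3624e-6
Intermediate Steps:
n = 334960 (n = -4240*(-79) = 334960)
F = 5652038613083/3868006391535 (F = 3968842/3217246 + 547306/2404545 = 3968842*(1/3217246) + 547306*(1/2404545) = 1984421/1608623 + 547306/2404545 = 5652038613083/3868006391535 ≈ 1.4612)
F/n = (5652038613083/3868006391535)/334960 = (5652038613083/3868006391535)*(1/334960) = 5652038613083/1295627420908563600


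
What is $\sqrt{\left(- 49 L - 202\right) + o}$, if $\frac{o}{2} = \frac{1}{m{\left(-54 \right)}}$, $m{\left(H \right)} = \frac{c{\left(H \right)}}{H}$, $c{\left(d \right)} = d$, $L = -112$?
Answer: $2 \sqrt{1322} \approx 72.719$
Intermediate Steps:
$m{\left(H \right)} = 1$ ($m{\left(H \right)} = \frac{H}{H} = 1$)
$o = 2$ ($o = \frac{2}{1} = 2 \cdot 1 = 2$)
$\sqrt{\left(- 49 L - 202\right) + o} = \sqrt{\left(\left(-49\right) \left(-112\right) - 202\right) + 2} = \sqrt{\left(5488 - 202\right) + 2} = \sqrt{5286 + 2} = \sqrt{5288} = 2 \sqrt{1322}$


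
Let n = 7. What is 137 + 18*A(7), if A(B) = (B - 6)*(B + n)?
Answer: 389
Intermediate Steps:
A(B) = (-6 + B)*(7 + B) (A(B) = (B - 6)*(B + 7) = (-6 + B)*(7 + B))
137 + 18*A(7) = 137 + 18*(-42 + 7 + 7²) = 137 + 18*(-42 + 7 + 49) = 137 + 18*14 = 137 + 252 = 389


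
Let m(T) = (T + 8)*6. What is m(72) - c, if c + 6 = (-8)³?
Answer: 998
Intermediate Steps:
m(T) = 48 + 6*T (m(T) = (8 + T)*6 = 48 + 6*T)
c = -518 (c = -6 + (-8)³ = -6 - 512 = -518)
m(72) - c = (48 + 6*72) - 1*(-518) = (48 + 432) + 518 = 480 + 518 = 998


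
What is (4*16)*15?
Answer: 960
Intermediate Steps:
(4*16)*15 = 64*15 = 960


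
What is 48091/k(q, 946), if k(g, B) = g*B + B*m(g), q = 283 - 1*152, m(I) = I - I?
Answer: 48091/123926 ≈ 0.38806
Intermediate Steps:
m(I) = 0
q = 131 (q = 283 - 152 = 131)
k(g, B) = B*g (k(g, B) = g*B + B*0 = B*g + 0 = B*g)
48091/k(q, 946) = 48091/((946*131)) = 48091/123926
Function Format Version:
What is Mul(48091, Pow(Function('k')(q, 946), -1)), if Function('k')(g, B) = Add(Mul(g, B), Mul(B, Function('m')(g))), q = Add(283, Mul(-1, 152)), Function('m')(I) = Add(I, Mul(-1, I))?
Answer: Rational(48091, 123926) ≈ 0.38806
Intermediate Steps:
Function('m')(I) = 0
q = 131 (q = Add(283, -152) = 131)
Function('k')(g, B) = Mul(B, g) (Function('k')(g, B) = Add(Mul(g, B), Mul(B, 0)) = Add(Mul(B, g), 0) = Mul(B, g))
Mul(48091, Pow(Function('k')(q, 946), -1)) = Mul(48091, Pow(Mul(946, 131), -1)) = Mul(48091, Pow(123926, -1)) = Mul(48091, Rational(1, 123926)) = Rational(48091, 123926)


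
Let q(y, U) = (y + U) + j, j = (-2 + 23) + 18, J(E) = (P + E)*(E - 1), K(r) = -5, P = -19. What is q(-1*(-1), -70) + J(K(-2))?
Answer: 114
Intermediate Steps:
J(E) = (-1 + E)*(-19 + E) (J(E) = (-19 + E)*(E - 1) = (-19 + E)*(-1 + E) = (-1 + E)*(-19 + E))
j = 39 (j = 21 + 18 = 39)
q(y, U) = 39 + U + y (q(y, U) = (y + U) + 39 = (U + y) + 39 = 39 + U + y)
q(-1*(-1), -70) + J(K(-2)) = (39 - 70 - 1*(-1)) + (19 + (-5)**2 - 20*(-5)) = (39 - 70 + 1) + (19 + 25 + 100) = -30 + 144 = 114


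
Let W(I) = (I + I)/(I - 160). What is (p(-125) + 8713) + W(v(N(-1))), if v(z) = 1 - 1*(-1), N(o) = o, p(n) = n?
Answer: 678450/79 ≈ 8588.0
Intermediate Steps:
v(z) = 2 (v(z) = 1 + 1 = 2)
W(I) = 2*I/(-160 + I) (W(I) = (2*I)/(-160 + I) = 2*I/(-160 + I))
(p(-125) + 8713) + W(v(N(-1))) = (-125 + 8713) + 2*2/(-160 + 2) = 8588 + 2*2/(-158) = 8588 + 2*2*(-1/158) = 8588 - 2/79 = 678450/79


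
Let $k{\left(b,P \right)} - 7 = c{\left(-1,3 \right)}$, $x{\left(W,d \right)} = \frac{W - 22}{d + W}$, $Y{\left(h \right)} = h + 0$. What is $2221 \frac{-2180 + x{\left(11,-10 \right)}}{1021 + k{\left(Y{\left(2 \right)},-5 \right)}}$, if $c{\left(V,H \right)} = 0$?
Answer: $- \frac{4866211}{1028} \approx -4733.7$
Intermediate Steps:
$Y{\left(h \right)} = h$
$x{\left(W,d \right)} = \frac{-22 + W}{W + d}$
$k{\left(b,P \right)} = 7$ ($k{\left(b,P \right)} = 7 + 0 = 7$)
$2221 \frac{-2180 + x{\left(11,-10 \right)}}{1021 + k{\left(Y{\left(2 \right)},-5 \right)}} = 2221 \frac{-2180 + \frac{-22 + 11}{11 - 10}}{1021 + 7} = 2221 \frac{-2180 + 1^{-1} \left(-11\right)}{1028} = 2221 \left(-2180 + 1 \left(-11\right)\right) \frac{1}{1028} = 2221 \left(-2180 - 11\right) \frac{1}{1028} = 2221 \left(\left(-2191\right) \frac{1}{1028}\right) = 2221 \left(- \frac{2191}{1028}\right) = - \frac{4866211}{1028}$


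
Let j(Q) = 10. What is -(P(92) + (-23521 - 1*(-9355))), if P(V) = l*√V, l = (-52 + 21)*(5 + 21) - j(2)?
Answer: 14166 + 1632*√23 ≈ 21993.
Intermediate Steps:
l = -816 (l = (-52 + 21)*(5 + 21) - 1*10 = -31*26 - 10 = -806 - 10 = -816)
P(V) = -816*√V
-(P(92) + (-23521 - 1*(-9355))) = -(-1632*√23 + (-23521 - 1*(-9355))) = -(-1632*√23 + (-23521 + 9355)) = -(-1632*√23 - 14166) = -(-14166 - 1632*√23) = 14166 + 1632*√23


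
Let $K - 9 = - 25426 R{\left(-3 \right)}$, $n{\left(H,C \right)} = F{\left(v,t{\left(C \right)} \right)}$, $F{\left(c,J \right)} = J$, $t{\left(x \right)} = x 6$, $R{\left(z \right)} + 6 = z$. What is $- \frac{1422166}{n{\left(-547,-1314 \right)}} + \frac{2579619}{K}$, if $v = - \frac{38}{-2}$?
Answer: $\frac{19210580563}{100233234} \approx 191.66$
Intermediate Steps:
$R{\left(z \right)} = -6 + z$
$t{\left(x \right)} = 6 x$
$v = 19$ ($v = \left(-38\right) \left(- \frac{1}{2}\right) = 19$)
$n{\left(H,C \right)} = 6 C$
$K = 228843$ ($K = 9 - 25426 \left(-6 - 3\right) = 9 - -228834 = 9 + 228834 = 228843$)
$- \frac{1422166}{n{\left(-547,-1314 \right)}} + \frac{2579619}{K} = - \frac{1422166}{6 \left(-1314\right)} + \frac{2579619}{228843} = - \frac{1422166}{-7884} + 2579619 \cdot \frac{1}{228843} = \left(-1422166\right) \left(- \frac{1}{7884}\right) + \frac{859873}{76281} = \frac{711083}{3942} + \frac{859873}{76281} = \frac{19210580563}{100233234}$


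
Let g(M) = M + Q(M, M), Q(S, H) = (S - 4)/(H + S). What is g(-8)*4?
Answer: -29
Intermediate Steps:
Q(S, H) = (-4 + S)/(H + S)
g(M) = M + (-4 + M)/(2*M) (g(M) = M + (-4 + M)/(M + M) = M + (-4 + M)/((2*M)) = M + (1/(2*M))*(-4 + M) = M + (-4 + M)/(2*M))
g(-8)*4 = (½ - 8 - 2/(-8))*4 = (½ - 8 - 2*(-⅛))*4 = (½ - 8 + ¼)*4 = -29/4*4 = -29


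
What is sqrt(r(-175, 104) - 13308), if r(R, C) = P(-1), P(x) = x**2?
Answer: I*sqrt(13307) ≈ 115.36*I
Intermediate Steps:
r(R, C) = 1 (r(R, C) = (-1)**2 = 1)
sqrt(r(-175, 104) - 13308) = sqrt(1 - 13308) = sqrt(-13307) = I*sqrt(13307)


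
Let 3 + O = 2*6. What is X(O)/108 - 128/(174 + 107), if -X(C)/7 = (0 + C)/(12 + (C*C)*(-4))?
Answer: -477265/1052064 ≈ -0.45365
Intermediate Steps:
O = 9 (O = -3 + 2*6 = -3 + 12 = 9)
X(C) = -7*C/(12 - 4*C**2) (X(C) = -7*(0 + C)/(12 + (C*C)*(-4)) = -7*C/(12 + C**2*(-4)) = -7*C/(12 - 4*C**2))
X(O)/108 - 128/(174 + 107) = ((7/4)*9/(-3 + 9**2))/108 - 128/(174 + 107) = ((7/4)*9/(-3 + 81))*(1/108) - 128/281 = ((7/4)*9/78)*(1/108) - 128*1/281 = ((7/4)*9*(1/78))*(1/108) - 128/281 = (21/104)*(1/108) - 128/281 = 7/3744 - 128/281 = -477265/1052064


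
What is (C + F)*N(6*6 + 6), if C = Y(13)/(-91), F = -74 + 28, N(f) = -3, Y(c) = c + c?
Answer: 972/7 ≈ 138.86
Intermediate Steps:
Y(c) = 2*c
F = -46
C = -2/7 (C = (2*13)/(-91) = 26*(-1/91) = -2/7 ≈ -0.28571)
(C + F)*N(6*6 + 6) = (-2/7 - 46)*(-3) = -324/7*(-3) = 972/7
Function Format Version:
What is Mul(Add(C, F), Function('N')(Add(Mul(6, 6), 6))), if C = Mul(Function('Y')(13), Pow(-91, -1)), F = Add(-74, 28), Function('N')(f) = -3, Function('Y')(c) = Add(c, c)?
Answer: Rational(972, 7) ≈ 138.86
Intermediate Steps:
Function('Y')(c) = Mul(2, c)
F = -46
C = Rational(-2, 7) (C = Mul(Mul(2, 13), Pow(-91, -1)) = Mul(26, Rational(-1, 91)) = Rational(-2, 7) ≈ -0.28571)
Mul(Add(C, F), Function('N')(Add(Mul(6, 6), 6))) = Mul(Add(Rational(-2, 7), -46), -3) = Mul(Rational(-324, 7), -3) = Rational(972, 7)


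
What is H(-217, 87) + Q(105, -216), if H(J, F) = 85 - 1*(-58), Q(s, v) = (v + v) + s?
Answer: -184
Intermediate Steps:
Q(s, v) = s + 2*v (Q(s, v) = 2*v + s = s + 2*v)
H(J, F) = 143 (H(J, F) = 85 + 58 = 143)
H(-217, 87) + Q(105, -216) = 143 + (105 + 2*(-216)) = 143 + (105 - 432) = 143 - 327 = -184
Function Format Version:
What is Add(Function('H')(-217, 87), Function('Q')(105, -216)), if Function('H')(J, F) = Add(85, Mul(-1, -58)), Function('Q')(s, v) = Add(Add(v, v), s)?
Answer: -184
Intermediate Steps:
Function('Q')(s, v) = Add(s, Mul(2, v)) (Function('Q')(s, v) = Add(Mul(2, v), s) = Add(s, Mul(2, v)))
Function('H')(J, F) = 143 (Function('H')(J, F) = Add(85, 58) = 143)
Add(Function('H')(-217, 87), Function('Q')(105, -216)) = Add(143, Add(105, Mul(2, -216))) = Add(143, Add(105, -432)) = Add(143, -327) = -184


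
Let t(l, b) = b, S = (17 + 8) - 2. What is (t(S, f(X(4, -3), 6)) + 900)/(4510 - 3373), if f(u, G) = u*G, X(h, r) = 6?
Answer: 312/379 ≈ 0.82322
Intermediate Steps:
f(u, G) = G*u
S = 23 (S = 25 - 2 = 23)
(t(S, f(X(4, -3), 6)) + 900)/(4510 - 3373) = (6*6 + 900)/(4510 - 3373) = (36 + 900)/1137 = 936*(1/1137) = 312/379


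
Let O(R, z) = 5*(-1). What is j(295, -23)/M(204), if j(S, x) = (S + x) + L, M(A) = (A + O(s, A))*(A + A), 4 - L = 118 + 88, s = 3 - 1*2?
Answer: 35/40596 ≈ 0.00086215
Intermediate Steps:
s = 1 (s = 3 - 2 = 1)
O(R, z) = -5
L = -202 (L = 4 - (118 + 88) = 4 - 1*206 = 4 - 206 = -202)
M(A) = 2*A*(-5 + A) (M(A) = (A - 5)*(A + A) = (-5 + A)*(2*A) = 2*A*(-5 + A))
j(S, x) = -202 + S + x (j(S, x) = (S + x) - 202 = -202 + S + x)
j(295, -23)/M(204) = (-202 + 295 - 23)/((2*204*(-5 + 204))) = 70/((2*204*199)) = 70/81192 = 70*(1/81192) = 35/40596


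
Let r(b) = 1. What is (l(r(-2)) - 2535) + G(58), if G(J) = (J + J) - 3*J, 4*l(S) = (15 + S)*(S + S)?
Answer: -2585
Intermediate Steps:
l(S) = S*(15 + S)/2 (l(S) = ((15 + S)*(S + S))/4 = ((15 + S)*(2*S))/4 = (2*S*(15 + S))/4 = S*(15 + S)/2)
G(J) = -J (G(J) = 2*J - 3*J = -J)
(l(r(-2)) - 2535) + G(58) = ((1/2)*1*(15 + 1) - 2535) - 1*58 = ((1/2)*1*16 - 2535) - 58 = (8 - 2535) - 58 = -2527 - 58 = -2585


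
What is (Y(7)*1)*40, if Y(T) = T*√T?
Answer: 280*√7 ≈ 740.81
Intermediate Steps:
Y(T) = T^(3/2)
(Y(7)*1)*40 = (7^(3/2)*1)*40 = ((7*√7)*1)*40 = (7*√7)*40 = 280*√7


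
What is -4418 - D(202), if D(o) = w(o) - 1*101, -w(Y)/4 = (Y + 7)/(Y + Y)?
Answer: -435808/101 ≈ -4314.9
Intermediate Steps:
w(Y) = -2*(7 + Y)/Y (w(Y) = -4*(Y + 7)/(Y + Y) = -4*(7 + Y)/(2*Y) = -4*(7 + Y)*1/(2*Y) = -2*(7 + Y)/Y)
D(o) = -103 - 14/o (D(o) = (-2 - 14/o) - 1*101 = (-2 - 14/o) - 101 = -103 - 14/o)
-4418 - D(202) = -4418 - (-103 - 14/202) = -4418 - (-103 - 14*1/202) = -4418 - (-103 - 7/101) = -4418 - 1*(-10410/101) = -4418 + 10410/101 = -435808/101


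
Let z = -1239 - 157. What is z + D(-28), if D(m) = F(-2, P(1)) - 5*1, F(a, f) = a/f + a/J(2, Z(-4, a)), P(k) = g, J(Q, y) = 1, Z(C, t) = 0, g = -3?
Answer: -4207/3 ≈ -1402.3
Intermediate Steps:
z = -1396
P(k) = -3
F(a, f) = a + a/f (F(a, f) = a/f + a/1 = a/f + a*1 = a/f + a = a + a/f)
D(m) = -19/3 (D(m) = (-2 - 2/(-3)) - 5*1 = (-2 - 2*(-⅓)) - 5 = (-2 + ⅔) - 5 = -4/3 - 5 = -19/3)
z + D(-28) = -1396 - 19/3 = -4207/3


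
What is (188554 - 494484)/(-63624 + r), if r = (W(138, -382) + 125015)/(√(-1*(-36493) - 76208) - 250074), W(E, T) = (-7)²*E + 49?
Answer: 101438483010671011370/21096249194674548987 - 43690322195*I*√235/21096249194674548987 ≈ 4.8084 - 3.1748e-8*I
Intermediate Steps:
W(E, T) = 49 + 49*E (W(E, T) = 49*E + 49 = 49 + 49*E)
r = 131826/(-250074 + 13*I*√235) (r = ((49 + 49*138) + 125015)/(√(-1*(-36493) - 76208) - 250074) = ((49 + 6762) + 125015)/(√(36493 - 76208) - 250074) = (6811 + 125015)/(√(-39715) - 250074) = 131826/(13*I*√235 - 250074) = 131826/(-250074 + 13*I*√235) ≈ -0.52715 - 0.00042009*I)
(188554 - 494484)/(-63624 + r) = (188554 - 494484)/(-63624 + (-32966255124/62537045191 - 1713738*I*√235/62537045191)) = -305930/(-3978889929487308/62537045191 - 1713738*I*√235/62537045191)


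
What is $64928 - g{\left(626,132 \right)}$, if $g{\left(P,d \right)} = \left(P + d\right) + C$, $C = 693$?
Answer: $63477$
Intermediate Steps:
$g{\left(P,d \right)} = 693 + P + d$ ($g{\left(P,d \right)} = \left(P + d\right) + 693 = 693 + P + d$)
$64928 - g{\left(626,132 \right)} = 64928 - \left(693 + 626 + 132\right) = 64928 - 1451 = 63477$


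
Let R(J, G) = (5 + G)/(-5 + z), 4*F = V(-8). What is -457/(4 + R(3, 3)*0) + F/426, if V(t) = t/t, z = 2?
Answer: -194681/1704 ≈ -114.25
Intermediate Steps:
V(t) = 1
F = ¼ (F = (¼)*1 = ¼ ≈ 0.25000)
R(J, G) = -5/3 - G/3 (R(J, G) = (5 + G)/(-5 + 2) = (5 + G)/(-3) = (5 + G)*(-⅓) = -5/3 - G/3)
-457/(4 + R(3, 3)*0) + F/426 = -457/(4 + (-5/3 - ⅓*3)*0) + (¼)/426 = -457/(4 + (-5/3 - 1)*0) + (¼)*(1/426) = -457/(4 - 8/3*0) + 1/1704 = -457/(4 + 0) + 1/1704 = -457/4 + 1/1704 = -194681/1704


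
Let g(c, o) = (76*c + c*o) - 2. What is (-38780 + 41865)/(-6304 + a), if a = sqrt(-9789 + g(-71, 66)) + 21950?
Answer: 48267910/244817189 - 3085*I*sqrt(19873)/244817189 ≈ 0.19716 - 0.0017764*I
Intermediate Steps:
g(c, o) = -2 + 76*c + c*o
a = 21950 + I*sqrt(19873) (a = sqrt(-9789 + (-2 + 76*(-71) - 71*66)) + 21950 = sqrt(-9789 + (-2 - 5396 - 4686)) + 21950 = sqrt(-9789 - 10084) + 21950 = sqrt(-19873) + 21950 = I*sqrt(19873) + 21950 = 21950 + I*sqrt(19873) ≈ 21950.0 + 140.97*I)
(-38780 + 41865)/(-6304 + a) = (-38780 + 41865)/(-6304 + (21950 + I*sqrt(19873))) = 3085/(15646 + I*sqrt(19873))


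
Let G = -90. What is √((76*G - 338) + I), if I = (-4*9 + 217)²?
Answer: √25583 ≈ 159.95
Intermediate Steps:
I = 32761 (I = (-36 + 217)² = 181² = 32761)
√((76*G - 338) + I) = √((76*(-90) - 338) + 32761) = √((-6840 - 338) + 32761) = √(-7178 + 32761) = √25583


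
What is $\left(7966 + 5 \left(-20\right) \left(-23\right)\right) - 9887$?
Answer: $379$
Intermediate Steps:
$\left(7966 + 5 \left(-20\right) \left(-23\right)\right) - 9887 = \left(7966 - -2300\right) - 9887 = \left(7966 + 2300\right) - 9887 = 10266 - 9887 = 379$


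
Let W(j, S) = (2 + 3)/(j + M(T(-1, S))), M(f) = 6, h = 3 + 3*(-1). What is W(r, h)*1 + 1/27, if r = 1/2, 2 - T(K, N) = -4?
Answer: 283/351 ≈ 0.80627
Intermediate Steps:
T(K, N) = 6 (T(K, N) = 2 - 1*(-4) = 2 + 4 = 6)
r = 1/2 ≈ 0.50000
h = 0 (h = 3 - 3 = 0)
W(j, S) = 5/(6 + j) (W(j, S) = (2 + 3)/(j + 6) = 5/(6 + j))
W(r, h)*1 + 1/27 = (5/(6 + 1/2))*1 + 1/27 = (5/(13/2))*1 + 1/27 = (5*(2/13))*1 + 1/27 = (10/13)*1 + 1/27 = 10/13 + 1/27 = 283/351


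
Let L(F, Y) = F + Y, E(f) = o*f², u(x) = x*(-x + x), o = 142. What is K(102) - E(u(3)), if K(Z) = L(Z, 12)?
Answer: 114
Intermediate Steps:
u(x) = 0 (u(x) = x*0 = 0)
E(f) = 142*f²
K(Z) = 12 + Z (K(Z) = Z + 12 = 12 + Z)
K(102) - E(u(3)) = (12 + 102) - 142*0² = 114 - 142*0 = 114 - 1*0 = 114 + 0 = 114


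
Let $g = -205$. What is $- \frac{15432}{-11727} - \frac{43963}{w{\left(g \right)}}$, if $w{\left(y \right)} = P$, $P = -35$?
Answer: $\frac{172031407}{136815} \approx 1257.4$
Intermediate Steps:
$w{\left(y \right)} = -35$
$- \frac{15432}{-11727} - \frac{43963}{w{\left(g \right)}} = - \frac{15432}{-11727} - \frac{43963}{-35} = \left(-15432\right) \left(- \frac{1}{11727}\right) - - \frac{43963}{35} = \frac{5144}{3909} + \frac{43963}{35} = \frac{172031407}{136815}$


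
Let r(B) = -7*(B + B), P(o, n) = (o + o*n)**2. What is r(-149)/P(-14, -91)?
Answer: 149/113400 ≈ 0.0013139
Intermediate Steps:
P(o, n) = (o + n*o)**2
r(B) = -14*B
r(-149)/P(-14, -91) = (-14*(-149))/(((-14)**2*(1 - 91)**2)) = 2086/((196*(-90)**2)) = 2086/((196*8100)) = 2086/1587600 = 2086*(1/1587600) = 149/113400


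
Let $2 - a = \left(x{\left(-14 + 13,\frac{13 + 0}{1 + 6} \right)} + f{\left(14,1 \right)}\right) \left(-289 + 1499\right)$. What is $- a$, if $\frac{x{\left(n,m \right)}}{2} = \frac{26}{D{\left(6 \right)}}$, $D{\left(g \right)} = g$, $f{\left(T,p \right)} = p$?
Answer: $\frac{35084}{3} \approx 11695.0$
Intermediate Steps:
$x{\left(n,m \right)} = \frac{26}{3}$ ($x{\left(n,m \right)} = 2 \cdot \frac{26}{6} = 2 \cdot 26 \cdot \frac{1}{6} = 2 \cdot \frac{13}{3} = \frac{26}{3}$)
$a = - \frac{35084}{3}$ ($a = 2 - \left(\frac{26}{3} + 1\right) \left(-289 + 1499\right) = 2 - \frac{29}{3} \cdot 1210 = 2 - \frac{35090}{3} = - \frac{35084}{3} \approx -11695.0$)
$- a = \left(-1\right) \left(- \frac{35084}{3}\right) = \frac{35084}{3}$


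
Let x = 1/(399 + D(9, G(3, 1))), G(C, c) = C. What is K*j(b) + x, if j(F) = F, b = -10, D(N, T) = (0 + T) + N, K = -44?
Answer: 180841/411 ≈ 440.00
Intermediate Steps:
D(N, T) = N + T (D(N, T) = T + N = N + T)
x = 1/411 (x = 1/(399 + (9 + 3)) = 1/(399 + 12) = 1/411 ≈ 0.0024331)
K*j(b) + x = -44*(-10) + 1/411 = 440 + 1/411 = 180841/411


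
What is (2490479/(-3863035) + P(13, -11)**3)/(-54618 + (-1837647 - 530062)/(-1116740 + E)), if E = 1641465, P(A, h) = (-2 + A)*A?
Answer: -1185491410133052870/22144305581187713 ≈ -53.535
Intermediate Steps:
P(A, h) = A*(-2 + A)
(2490479/(-3863035) + P(13, -11)**3)/(-54618 + (-1837647 - 530062)/(-1116740 + E)) = (2490479/(-3863035) + (13*(-2 + 13))**3)/(-54618 + (-1837647 - 530062)/(-1116740 + 1641465)) = (2490479*(-1/3863035) + (13*11)**3)/(-54618 - 2367709/524725) = (-2490479/3863035 + 143**3)/(-54618 - 2367709*1/524725) = (-2490479/3863035 + 2924207)/(-54618 - 2367709/524725) = 11296311497766/(3863035*(-28661797759/524725)) = (11296311497766/3863035)*(-524725/28661797759) = -1185491410133052870/22144305581187713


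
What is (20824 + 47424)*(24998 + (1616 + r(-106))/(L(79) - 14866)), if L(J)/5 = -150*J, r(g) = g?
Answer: 31611624901996/18529 ≈ 1.7061e+9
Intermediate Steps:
L(J) = -750*J (L(J) = 5*(-150*J) = -750*J)
(20824 + 47424)*(24998 + (1616 + r(-106))/(L(79) - 14866)) = (20824 + 47424)*(24998 + (1616 - 106)/(-750*79 - 14866)) = 68248*(24998 + 1510/(-59250 - 14866)) = 68248*(24998 + 1510/(-74116)) = 68248*(24998 + 1510*(-1/74116)) = 68248*(24998 - 755/37058) = 68248*(926375129/37058) = 31611624901996/18529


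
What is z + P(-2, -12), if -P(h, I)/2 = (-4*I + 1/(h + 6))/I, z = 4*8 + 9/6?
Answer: 997/24 ≈ 41.542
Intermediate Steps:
z = 67/2 (z = 32 + 9*(⅙) = 32 + 3/2 = 67/2 ≈ 33.500)
P(h, I) = -2*(1/(6 + h) - 4*I)/I (P(h, I) = -2*(-4*I + 1/(h + 6))/I = -2*(-4*I + 1/(6 + h))/I = -2*(1/(6 + h) - 4*I)/I)
z + P(-2, -12) = 67/2 + 2*(-1 + 24*(-12) + 4*(-12)*(-2))/(-12*(6 - 2)) = 67/2 + 2*(-1/12)*(-1 - 288 + 96)/4 = 67/2 + 2*(-1/12)*(¼)*(-193) = 67/2 + 193/24 = 997/24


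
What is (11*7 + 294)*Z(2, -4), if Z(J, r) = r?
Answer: -1484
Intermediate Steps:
(11*7 + 294)*Z(2, -4) = (11*7 + 294)*(-4) = (77 + 294)*(-4) = 371*(-4) = -1484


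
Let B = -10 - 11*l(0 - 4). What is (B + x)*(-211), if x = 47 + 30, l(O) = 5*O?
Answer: -60557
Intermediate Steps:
x = 77
B = 210 (B = -10 - 55*(0 - 4) = -10 - 55*(-4) = -10 - 11*(-20) = -10 + 220 = 210)
(B + x)*(-211) = (210 + 77)*(-211) = 287*(-211) = -60557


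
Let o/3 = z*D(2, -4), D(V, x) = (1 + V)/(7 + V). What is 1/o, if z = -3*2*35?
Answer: -1/210 ≈ -0.0047619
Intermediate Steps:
D(V, x) = (1 + V)/(7 + V)
z = -210 (z = -6*35 = -210)
o = -210 (o = 3*(-210*(1 + 2)/(7 + 2)) = 3*(-210*3/9) = 3*(-70*3/3) = 3*(-210*⅓) = 3*(-70) = -210)
1/o = 1/(-210) = -1/210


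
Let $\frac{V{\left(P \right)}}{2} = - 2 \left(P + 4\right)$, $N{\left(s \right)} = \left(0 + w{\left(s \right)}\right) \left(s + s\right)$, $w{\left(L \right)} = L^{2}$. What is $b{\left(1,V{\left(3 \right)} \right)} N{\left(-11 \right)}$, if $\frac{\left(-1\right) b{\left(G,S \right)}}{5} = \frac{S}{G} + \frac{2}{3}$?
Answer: $- \frac{1091420}{3} \approx -3.6381 \cdot 10^{5}$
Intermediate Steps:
$N{\left(s \right)} = 2 s^{3}$ ($N{\left(s \right)} = \left(0 + s^{2}\right) \left(s + s\right) = s^{2} \cdot 2 s = 2 s^{3}$)
$V{\left(P \right)} = -16 - 4 P$ ($V{\left(P \right)} = 2 \left(- 2 \left(P + 4\right)\right) = 2 \left(- 2 \left(4 + P\right)\right) = 2 \left(-8 - 2 P\right) = -16 - 4 P$)
$b{\left(G,S \right)} = - \frac{10}{3} - \frac{5 S}{G}$ ($b{\left(G,S \right)} = - 5 \left(\frac{S}{G} + \frac{2}{3}\right) = - 5 \left(\frac{2}{3} + \frac{S}{G}\right) = - \frac{10}{3} - \frac{5 S}{G}$)
$b{\left(1,V{\left(3 \right)} \right)} N{\left(-11 \right)} = \left(- \frac{10}{3} - \frac{5 \left(-16 - 12\right)}{1}\right) 2 \left(-11\right)^{3} = \left(- \frac{10}{3} - 5 \left(-16 - 12\right) 1\right) 2 \left(-1331\right) = \left(- \frac{10}{3} - \left(-140\right) 1\right) \left(-2662\right) = \left(- \frac{10}{3} + 140\right) \left(-2662\right) = \frac{410}{3} \left(-2662\right) = - \frac{1091420}{3}$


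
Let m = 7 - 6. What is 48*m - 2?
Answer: 46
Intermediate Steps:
m = 1
48*m - 2 = 48*1 - 2 = 48 - 2 = 46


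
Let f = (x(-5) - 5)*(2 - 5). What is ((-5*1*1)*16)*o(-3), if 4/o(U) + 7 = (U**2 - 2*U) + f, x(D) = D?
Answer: -160/19 ≈ -8.4211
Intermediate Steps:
f = 30 (f = (-5 - 5)*(2 - 5) = -10*(-3) = 30)
o(U) = 4/(23 + U**2 - 2*U) (o(U) = 4/(-7 + ((U**2 - 2*U) + 30)) = 4/(-7 + (30 + U**2 - 2*U)) = 4/(23 + U**2 - 2*U))
((-5*1*1)*16)*o(-3) = ((-5*1*1)*16)*(4/(23 + (-3)**2 - 2*(-3))) = (-5*1*16)*(4/(23 + 9 + 6)) = (-5*16)*(4/38) = -320/38 = -80*2/19 = -160/19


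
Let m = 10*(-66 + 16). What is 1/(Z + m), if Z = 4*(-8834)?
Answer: -1/35836 ≈ -2.7905e-5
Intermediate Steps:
m = -500 (m = 10*(-50) = -500)
Z = -35336
1/(Z + m) = 1/(-35336 - 500) = 1/(-35836) = -1/35836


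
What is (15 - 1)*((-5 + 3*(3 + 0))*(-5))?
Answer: -280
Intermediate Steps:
(15 - 1)*((-5 + 3*(3 + 0))*(-5)) = 14*((-5 + 3*3)*(-5)) = 14*((-5 + 9)*(-5)) = 14*(4*(-5)) = 14*(-20) = -280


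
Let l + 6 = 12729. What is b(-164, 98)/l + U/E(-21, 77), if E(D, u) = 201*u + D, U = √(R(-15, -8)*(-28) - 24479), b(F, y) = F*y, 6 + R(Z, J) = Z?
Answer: -16072/12723 + I*√23891/15456 ≈ -1.2632 + 0.01*I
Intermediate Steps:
R(Z, J) = -6 + Z
U = I*√23891 (U = √((-6 - 15)*(-28) - 24479) = √(-21*(-28) - 24479) = √(588 - 24479) = √(-23891) = I*√23891 ≈ 154.57*I)
l = 12723 (l = -6 + 12729 = 12723)
E(D, u) = D + 201*u
b(-164, 98)/l + U/E(-21, 77) = -164*98/12723 + (I*√23891)/(-21 + 201*77) = -16072*1/12723 + (I*√23891)/(-21 + 15477) = -16072/12723 + (I*√23891)/15456 = -16072/12723 + (I*√23891)*(1/15456) = -16072/12723 + I*√23891/15456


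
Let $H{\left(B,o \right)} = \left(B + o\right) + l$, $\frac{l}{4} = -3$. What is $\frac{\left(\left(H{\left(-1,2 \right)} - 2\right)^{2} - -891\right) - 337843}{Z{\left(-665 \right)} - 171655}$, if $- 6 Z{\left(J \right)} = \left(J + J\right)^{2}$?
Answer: $\frac{1010349}{1399415} \approx 0.72198$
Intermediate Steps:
$l = -12$ ($l = 4 \left(-3\right) = -12$)
$H{\left(B,o \right)} = -12 + B + o$ ($H{\left(B,o \right)} = \left(B + o\right) - 12 = -12 + B + o$)
$Z{\left(J \right)} = - \frac{2 J^{2}}{3}$ ($Z{\left(J \right)} = - \frac{\left(J + J\right)^{2}}{6} = - \frac{\left(2 J\right)^{2}}{6} = - \frac{4 J^{2}}{6} = - \frac{2 J^{2}}{3}$)
$\frac{\left(\left(H{\left(-1,2 \right)} - 2\right)^{2} - -891\right) - 337843}{Z{\left(-665 \right)} - 171655} = \frac{\left(\left(\left(-12 - 1 + 2\right) - 2\right)^{2} - -891\right) - 337843}{- \frac{2 \left(-665\right)^{2}}{3} - 171655} = \frac{\left(\left(-11 - 2\right)^{2} + 891\right) - 337843}{\left(- \frac{2}{3}\right) 442225 - 171655} = \frac{\left(\left(-13\right)^{2} + 891\right) - 337843}{- \frac{884450}{3} - 171655} = \frac{\left(169 + 891\right) - 337843}{- \frac{1399415}{3}} = \left(1060 - 337843\right) \left(- \frac{3}{1399415}\right) = \left(-336783\right) \left(- \frac{3}{1399415}\right) = \frac{1010349}{1399415}$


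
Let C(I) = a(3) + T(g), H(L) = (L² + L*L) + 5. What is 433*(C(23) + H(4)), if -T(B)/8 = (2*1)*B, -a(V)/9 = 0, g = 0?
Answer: 16021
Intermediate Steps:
H(L) = 5 + 2*L² (H(L) = (L² + L²) + 5 = 2*L² + 5 = 5 + 2*L²)
a(V) = 0 (a(V) = -9*0 = 0)
T(B) = -16*B (T(B) = -8*2*1*B = -16*B)
C(I) = 0 (C(I) = 0 - 16*0 = 0 + 0 = 0)
433*(C(23) + H(4)) = 433*(0 + (5 + 2*4²)) = 433*(0 + (5 + 2*16)) = 433*(0 + (5 + 32)) = 433*(0 + 37) = 433*37 = 16021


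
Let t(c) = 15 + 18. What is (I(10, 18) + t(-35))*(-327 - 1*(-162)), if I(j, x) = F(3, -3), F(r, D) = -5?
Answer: -4620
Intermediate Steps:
I(j, x) = -5
t(c) = 33
(I(10, 18) + t(-35))*(-327 - 1*(-162)) = (-5 + 33)*(-327 - 1*(-162)) = 28*(-327 + 162) = 28*(-165) = -4620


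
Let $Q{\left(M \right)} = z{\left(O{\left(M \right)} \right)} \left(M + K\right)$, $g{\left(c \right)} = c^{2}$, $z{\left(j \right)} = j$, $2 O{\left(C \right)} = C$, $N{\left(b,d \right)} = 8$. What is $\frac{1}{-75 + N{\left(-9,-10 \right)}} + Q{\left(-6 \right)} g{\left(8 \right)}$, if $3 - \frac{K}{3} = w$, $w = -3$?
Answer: $- \frac{154369}{67} \approx -2304.0$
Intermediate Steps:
$O{\left(C \right)} = \frac{C}{2}$
$K = 18$ ($K = 9 - -9 = 9 + 9 = 18$)
$Q{\left(M \right)} = \frac{M \left(18 + M\right)}{2}$ ($Q{\left(M \right)} = \frac{M}{2} \left(M + 18\right) = \frac{M}{2} \left(18 + M\right) = \frac{M \left(18 + M\right)}{2}$)
$\frac{1}{-75 + N{\left(-9,-10 \right)}} + Q{\left(-6 \right)} g{\left(8 \right)} = \frac{1}{-75 + 8} + \frac{1}{2} \left(-6\right) \left(18 - 6\right) 8^{2} = \frac{1}{-67} + \frac{1}{2} \left(-6\right) 12 \cdot 64 = - \frac{1}{67} - 2304 = - \frac{154369}{67}$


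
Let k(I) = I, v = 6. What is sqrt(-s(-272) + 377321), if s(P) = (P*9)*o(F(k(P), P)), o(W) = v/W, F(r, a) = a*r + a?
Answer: sqrt(27710846195)/271 ≈ 614.26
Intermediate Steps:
F(r, a) = a + a*r
o(W) = 6/W
s(P) = 54/(1 + P) (s(P) = (P*9)*(6/((P*(1 + P)))) = (9*P)*(6*(1/(P*(1 + P)))) = (9*P)*(6/(P*(1 + P))) = 54/(1 + P))
sqrt(-s(-272) + 377321) = sqrt(-54/(1 - 272) + 377321) = sqrt(-54/(-271) + 377321) = sqrt(-54*(-1)/271 + 377321) = sqrt(-1*(-54/271) + 377321) = sqrt(54/271 + 377321) = sqrt(102254045/271) = sqrt(27710846195)/271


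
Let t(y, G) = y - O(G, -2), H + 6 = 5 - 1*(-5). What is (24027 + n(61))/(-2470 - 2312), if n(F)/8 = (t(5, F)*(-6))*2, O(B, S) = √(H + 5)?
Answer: -7945/1594 ≈ -4.9843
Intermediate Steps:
H = 4 (H = -6 + (5 - 1*(-5)) = -6 + (5 + 5) = -6 + 10 = 4)
O(B, S) = 3 (O(B, S) = √(4 + 5) = √9 = 3)
t(y, G) = -3 + y (t(y, G) = y - 1*3 = y - 3 = -3 + y)
n(F) = -192 (n(F) = 8*(((-3 + 5)*(-6))*2) = 8*((2*(-6))*2) = 8*(-12*2) = 8*(-24) = -192)
(24027 + n(61))/(-2470 - 2312) = (24027 - 192)/(-2470 - 2312) = 23835/(-4782) = 23835*(-1/4782) = -7945/1594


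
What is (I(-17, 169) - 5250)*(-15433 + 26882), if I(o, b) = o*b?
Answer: -93000227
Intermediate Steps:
I(o, b) = b*o
(I(-17, 169) - 5250)*(-15433 + 26882) = (169*(-17) - 5250)*(-15433 + 26882) = (-2873 - 5250)*11449 = -8123*11449 = -93000227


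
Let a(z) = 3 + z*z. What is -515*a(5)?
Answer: -14420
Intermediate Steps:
a(z) = 3 + z**2
-515*a(5) = -515*(3 + 5**2) = -515*(3 + 25) = -515*28 = -1*14420 = -14420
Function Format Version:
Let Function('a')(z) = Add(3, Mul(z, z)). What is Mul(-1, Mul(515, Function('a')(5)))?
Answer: -14420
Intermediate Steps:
Function('a')(z) = Add(3, Pow(z, 2))
Mul(-1, Mul(515, Function('a')(5))) = Mul(-1, Mul(515, Add(3, Pow(5, 2)))) = Mul(-1, Mul(515, Add(3, 25))) = Mul(-1, Mul(515, 28)) = Mul(-1, 14420) = -14420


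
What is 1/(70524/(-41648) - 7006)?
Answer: -10412/72964103 ≈ -0.00014270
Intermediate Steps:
1/(70524/(-41648) - 7006) = 1/(70524*(-1/41648) - 7006) = 1/(-17631/10412 - 7006) = 1/(-72964103/10412) = -10412/72964103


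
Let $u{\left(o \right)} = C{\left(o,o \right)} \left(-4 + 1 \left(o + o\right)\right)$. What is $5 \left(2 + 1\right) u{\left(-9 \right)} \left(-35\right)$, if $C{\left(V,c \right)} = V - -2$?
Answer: $-80850$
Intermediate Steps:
$C{\left(V,c \right)} = 2 + V$ ($C{\left(V,c \right)} = V + 2 = 2 + V$)
$u{\left(o \right)} = \left(-4 + 2 o\right) \left(2 + o\right)$ ($u{\left(o \right)} = \left(2 + o\right) \left(-4 + 1 \left(o + o\right)\right) = \left(2 + o\right) \left(-4 + 1 \cdot 2 o\right) = \left(2 + o\right) \left(-4 + 2 o\right) = \left(-4 + 2 o\right) \left(2 + o\right)$)
$5 \left(2 + 1\right) u{\left(-9 \right)} \left(-35\right) = 5 \left(2 + 1\right) \left(-8 + 2 \left(-9\right)^{2}\right) \left(-35\right) = 5 \cdot 3 \left(-8 + 2 \cdot 81\right) \left(-35\right) = 15 \left(-8 + 162\right) \left(-35\right) = 15 \cdot 154 \left(-35\right) = 2310 \left(-35\right) = -80850$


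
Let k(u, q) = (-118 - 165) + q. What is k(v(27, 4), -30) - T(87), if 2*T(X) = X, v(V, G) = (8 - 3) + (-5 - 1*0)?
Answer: -713/2 ≈ -356.50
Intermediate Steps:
v(V, G) = 0 (v(V, G) = 5 + (-5 + 0) = 5 - 5 = 0)
k(u, q) = -283 + q
T(X) = X/2
k(v(27, 4), -30) - T(87) = (-283 - 30) - 87/2 = -313 - 1*87/2 = -313 - 87/2 = -713/2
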